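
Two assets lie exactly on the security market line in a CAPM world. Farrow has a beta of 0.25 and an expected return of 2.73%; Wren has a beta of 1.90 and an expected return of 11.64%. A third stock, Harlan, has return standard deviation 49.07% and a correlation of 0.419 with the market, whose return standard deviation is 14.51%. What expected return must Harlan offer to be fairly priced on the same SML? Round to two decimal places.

MRP = (11.64% − 2.73%) / (1.90 − 0.25) = 5.4000%
R_f = 2.73% − 0.25 × 5.4000% = 1.3800%
β_Harlan = ρ·σ_i/σ_m = 0.419 × 49.07 / 14.51 = 1.4170
E(R_Harlan) = R_f + β × MRP = 1.3800% + 1.4170 × 5.4000% = 9.03%

9.03%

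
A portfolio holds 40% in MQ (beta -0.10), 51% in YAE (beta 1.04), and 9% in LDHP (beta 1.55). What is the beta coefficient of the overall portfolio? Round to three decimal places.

β_P = Σ w_i β_i = 0.40×-0.10 + 0.51×1.04 + 0.09×1.55 = 0.6299

0.630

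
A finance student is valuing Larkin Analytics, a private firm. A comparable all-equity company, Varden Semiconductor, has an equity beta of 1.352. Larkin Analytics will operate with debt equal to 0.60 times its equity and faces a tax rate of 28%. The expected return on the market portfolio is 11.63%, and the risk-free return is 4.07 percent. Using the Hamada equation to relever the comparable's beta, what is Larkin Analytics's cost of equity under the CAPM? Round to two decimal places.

18.71%

β_L = β_U × [1 + (1 − t)(D/E)] = 1.352 × [1 + (1 − 0.28) × 0.60]
    = 1.352 × [1 + 0.72 × 0.60] = 1.352 × 1.4320 = 1.9361
MRP = 11.63% − 4.07% = 7.56%
E(R) = R_f + β_L × MRP = 4.07% + 1.9361 × 7.56% = 18.71%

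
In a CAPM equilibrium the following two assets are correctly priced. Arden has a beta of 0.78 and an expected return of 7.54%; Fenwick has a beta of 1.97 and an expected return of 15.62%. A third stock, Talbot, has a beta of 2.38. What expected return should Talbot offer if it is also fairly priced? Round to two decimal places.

MRP (SML slope) = (15.62% − 7.54%) / (1.97 − 0.78) = 8.08% / 1.19 = 6.7899%
R_f (intercept) = 7.54% − 0.78 × 6.7899% = 2.2439%
E(R_Talbot) = R_f + β × MRP = 2.2439% + 2.38 × 6.7899% = 18.40%

18.40%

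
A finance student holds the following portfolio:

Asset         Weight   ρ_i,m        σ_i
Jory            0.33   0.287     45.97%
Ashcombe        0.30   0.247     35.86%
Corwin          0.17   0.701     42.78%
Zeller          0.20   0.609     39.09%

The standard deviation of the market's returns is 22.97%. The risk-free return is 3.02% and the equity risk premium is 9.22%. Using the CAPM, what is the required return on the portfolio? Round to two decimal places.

β_Jory = 0.287 × 45.97% / 22.97% = 0.5744
β_Ashcombe = 0.247 × 35.86% / 22.97% = 0.3856
β_Corwin = 0.701 × 42.78% / 22.97% = 1.3056
β_Zeller = 0.609 × 39.09% / 22.97% = 1.0364
β_P = Σ w_i β_i = 0.33×0.5744 + 0.30×0.3856 + 0.17×1.3056 + 0.20×1.0364 = 0.7345
E(R_P) = R_f + β_P × MRP = 3.02% + 0.7345 × 9.22% = 9.79%

9.79%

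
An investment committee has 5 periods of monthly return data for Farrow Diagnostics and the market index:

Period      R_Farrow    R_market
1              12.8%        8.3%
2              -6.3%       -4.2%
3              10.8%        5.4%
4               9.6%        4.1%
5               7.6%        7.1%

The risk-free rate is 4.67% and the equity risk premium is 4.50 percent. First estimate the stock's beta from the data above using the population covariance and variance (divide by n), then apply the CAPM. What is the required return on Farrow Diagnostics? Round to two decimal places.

Mean R_i = (12.8 − 6.3 + 10.8 + 9.6 + 7.6) / 5 = 6.9000%
Mean R_m = (8.3 − 4.2 + 5.4 + 4.1 + 7.1) / 5 = 4.1400%
Σ(R_i − R̄_i)(R_m − R̄_m) = 141.5100  ⇒  Cov = 141.5100 / 5 = 28.3020
Σ(R_m − R̄_m)² = 97.2120  ⇒  Var(R_m) = 97.2120 / 5 = 19.4424
β = Cov / Var(R_m) = 28.3020 / 19.4424 = 1.4557
E(R) = R_f + β × MRP = 4.67% + 1.4557 × 4.50% = 11.22%

11.22%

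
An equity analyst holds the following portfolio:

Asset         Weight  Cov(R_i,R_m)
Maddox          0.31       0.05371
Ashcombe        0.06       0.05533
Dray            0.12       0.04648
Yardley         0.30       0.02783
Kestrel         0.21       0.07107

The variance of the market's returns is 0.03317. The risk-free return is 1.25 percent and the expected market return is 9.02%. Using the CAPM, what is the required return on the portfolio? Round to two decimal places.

12.69%

β_Maddox = 0.05371 / 0.03317 = 1.6192
β_Ashcombe = 0.05533 / 0.03317 = 1.6681
β_Dray = 0.04648 / 0.03317 = 1.4013
β_Yardley = 0.02783 / 0.03317 = 0.8390
β_Kestrel = 0.07107 / 0.03317 = 2.1426
β_P = Σ w_i β_i = 0.31×1.6192 + 0.06×1.6681 + 0.12×1.4013 + 0.30×0.8390 + 0.21×2.1426 = 1.4718
MRP = 9.02% − 1.25% = 7.77%
E(R_P) = R_f + β_P × MRP = 1.25% + 1.4718 × 7.77% = 12.69%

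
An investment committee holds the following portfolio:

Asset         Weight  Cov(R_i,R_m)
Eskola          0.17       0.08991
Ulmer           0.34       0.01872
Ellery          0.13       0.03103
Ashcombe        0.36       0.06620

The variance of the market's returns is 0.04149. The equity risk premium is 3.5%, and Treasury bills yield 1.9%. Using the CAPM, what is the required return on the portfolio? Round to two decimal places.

β_Eskola = 0.08991 / 0.04149 = 2.1670
β_Ulmer = 0.01872 / 0.04149 = 0.4512
β_Ellery = 0.03103 / 0.04149 = 0.7479
β_Ashcombe = 0.06620 / 0.04149 = 1.5956
β_P = Σ w_i β_i = 0.17×2.1670 + 0.34×0.4512 + 0.13×0.7479 + 0.36×1.5956 = 1.1934
E(R_P) = R_f + β_P × MRP = 1.9% + 1.1934 × 3.5% = 6.08%

6.08%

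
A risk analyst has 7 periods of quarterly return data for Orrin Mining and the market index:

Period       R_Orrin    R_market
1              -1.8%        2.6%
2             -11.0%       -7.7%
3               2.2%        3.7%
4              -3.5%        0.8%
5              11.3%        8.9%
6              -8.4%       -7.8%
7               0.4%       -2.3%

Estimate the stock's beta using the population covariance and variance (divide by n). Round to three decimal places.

Mean R_i = (-1.8 − 11.0 + 2.2 − 3.5 + 11.3 − 8.4 + 0.4) / 7 = -1.5429%
Mean R_m = (2.6 − 7.7 + 3.7 + 0.8 + 8.9 − 7.8 − 2.3) / 7 = -0.2571%
Σ(R_i − R̄_i)(R_m − R̄_m) = 247.7529  ⇒  Cov = 247.7529 / 7 = 35.3933
Σ(R_m − R̄_m)² = 225.2571  ⇒  Var(R_m) = 225.2571 / 7 = 32.1796
β = Cov / Var(R_m) = 35.3933 / 32.1796 = 1.0999

1.100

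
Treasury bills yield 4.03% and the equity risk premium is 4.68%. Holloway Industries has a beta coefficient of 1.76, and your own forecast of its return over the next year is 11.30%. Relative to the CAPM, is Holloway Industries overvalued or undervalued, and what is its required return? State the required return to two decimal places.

Overvalued; required return 12.27%

Required return = R_f + β·MRP = 4.03% + 1.76 × 4.68% = 12.27%
Forecast 11.30% < required 12.27% → the stock plots below the SML → overvalued.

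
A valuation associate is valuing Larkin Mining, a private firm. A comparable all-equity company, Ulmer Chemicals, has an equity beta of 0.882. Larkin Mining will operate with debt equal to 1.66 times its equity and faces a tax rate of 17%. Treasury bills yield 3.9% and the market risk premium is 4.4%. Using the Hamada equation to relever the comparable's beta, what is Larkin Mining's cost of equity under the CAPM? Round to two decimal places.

13.13%

β_L = β_U × [1 + (1 − t)(D/E)] = 0.882 × [1 + (1 − 0.17) × 1.66]
    = 0.882 × [1 + 0.83 × 1.66] = 0.882 × 2.3778 = 2.0972
E(R) = R_f + β_L × MRP = 3.9% + 2.0972 × 4.4% = 13.13%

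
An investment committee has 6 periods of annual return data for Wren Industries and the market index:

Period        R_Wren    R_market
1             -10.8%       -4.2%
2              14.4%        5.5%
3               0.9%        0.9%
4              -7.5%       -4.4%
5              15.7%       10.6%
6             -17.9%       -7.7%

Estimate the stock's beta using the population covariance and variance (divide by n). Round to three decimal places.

1.933

Mean R_i = (-10.8 + 14.4 + 0.9 − 7.5 + 15.7 − 17.9) / 6 = -0.8667%
Mean R_m = (-4.2 + 5.5 + 0.9 − 4.4 + 10.6 − 7.7) / 6 = 0.1167%
Σ(R_i − R̄_i)(R_m − R̄_m) = 463.2267  ⇒  Cov = 463.2267 / 6 = 77.2045
Σ(R_m − R̄_m)² = 239.6283  ⇒  Var(R_m) = 239.6283 / 6 = 39.9381
β = Cov / Var(R_m) = 77.2045 / 39.9381 = 1.9331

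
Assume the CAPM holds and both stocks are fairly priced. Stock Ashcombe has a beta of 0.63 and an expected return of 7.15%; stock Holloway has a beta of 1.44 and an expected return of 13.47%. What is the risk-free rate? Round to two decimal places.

2.23%

Both satisfy E(R) = R_f + β·MRP, so the slope of the SML is
MRP = (13.47% − 7.15%) / (1.44 − 0.63) = 6.32% / 0.81 = 7.8025%
R_f = E(R_Ashcombe) − β_Ashcombe·MRP = 7.15% − 0.63 × 7.8025% = 2.2344%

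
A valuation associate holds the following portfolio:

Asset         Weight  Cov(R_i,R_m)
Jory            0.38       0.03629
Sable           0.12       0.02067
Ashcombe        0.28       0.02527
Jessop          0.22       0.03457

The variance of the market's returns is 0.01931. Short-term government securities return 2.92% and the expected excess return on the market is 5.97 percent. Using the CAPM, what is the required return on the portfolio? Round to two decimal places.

β_Jory = 0.03629 / 0.01931 = 1.8793
β_Sable = 0.02067 / 0.01931 = 1.0704
β_Ashcombe = 0.02527 / 0.01931 = 1.3086
β_Jessop = 0.03457 / 0.01931 = 1.7903
β_P = Σ w_i β_i = 0.38×1.8793 + 0.12×1.0704 + 0.28×1.3086 + 0.22×1.7903 = 1.6029
E(R_P) = R_f + β_P × MRP = 2.92% + 1.6029 × 5.97% = 12.49%

12.49%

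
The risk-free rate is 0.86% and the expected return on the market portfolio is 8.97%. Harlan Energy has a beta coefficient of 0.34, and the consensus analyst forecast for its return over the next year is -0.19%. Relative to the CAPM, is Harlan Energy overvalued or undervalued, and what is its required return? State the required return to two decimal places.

Overvalued; required return 3.62%

MRP = 8.97% − 0.86% = 8.11%
Required return = R_f + β·MRP = 0.86% + 0.34 × 8.11% = 3.62%
Forecast -0.19% < required 3.62% → the stock plots below the SML → overvalued.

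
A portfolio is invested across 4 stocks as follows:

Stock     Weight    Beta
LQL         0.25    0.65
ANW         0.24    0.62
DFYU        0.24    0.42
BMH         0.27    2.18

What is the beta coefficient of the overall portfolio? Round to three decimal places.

β_P = Σ w_i β_i = 0.25×0.65 + 0.24×0.62 + 0.24×0.42 + 0.27×2.18 = 1.0007

1.001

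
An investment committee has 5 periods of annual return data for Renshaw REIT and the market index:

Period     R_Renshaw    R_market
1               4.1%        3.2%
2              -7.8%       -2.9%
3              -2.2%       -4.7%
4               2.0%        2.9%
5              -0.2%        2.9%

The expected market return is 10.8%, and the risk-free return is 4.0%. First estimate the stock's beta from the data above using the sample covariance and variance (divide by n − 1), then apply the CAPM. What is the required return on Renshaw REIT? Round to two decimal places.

10.24%

Mean R_i = (4.1 − 7.8 − 2.2 + 2.0 − 0.2) / 5 = -0.8200%
Mean R_m = (3.2 − 2.9 − 4.7 + 2.9 + 2.9) / 5 = 0.2800%
Σ(R_i − R̄_i)(R_m − R̄_m) = 52.4480  ⇒  Cov = 52.4480 / 4 = 13.1120
Σ(R_m − R̄_m)² = 57.1680  ⇒  Var(R_m) = 57.1680 / 4 = 14.2920
β = Cov / Var(R_m) = 13.1120 / 14.2920 = 0.9174
MRP = 10.8% − 4.0% = 6.80%
E(R) = R_f + β × MRP = 4.0% + 0.9174 × 6.8% = 10.24%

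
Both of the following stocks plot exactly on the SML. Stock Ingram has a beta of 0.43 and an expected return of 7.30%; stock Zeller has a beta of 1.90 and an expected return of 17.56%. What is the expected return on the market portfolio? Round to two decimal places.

11.28%

Both satisfy E(R) = R_f + β·MRP, so the slope of the SML is
MRP = (17.56% − 7.30%) / (1.90 − 0.43) = 10.26% / 1.47 = 6.9796%
R_f = E(R_Ingram) − β_Ingram·MRP = 7.30% − 0.43 × 6.9796% = 4.2988%
E(R_m) = R_f + MRP = 4.2988% + 6.9796% = 11.28%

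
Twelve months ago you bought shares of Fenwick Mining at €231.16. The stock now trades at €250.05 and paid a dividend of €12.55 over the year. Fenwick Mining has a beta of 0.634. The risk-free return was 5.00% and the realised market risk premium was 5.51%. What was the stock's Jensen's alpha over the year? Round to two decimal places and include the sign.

+5.11%

Realised HPR = (P1 + D1 − P0) / P0 = (250.05 + 12.55 − 231.16) / 231.16 = 31.44 / 231.16 = 13.6010%
CAPM required = R_f + β·MRP = 5.00% + 0.634 × 5.51% = 8.49334%
α = realised − required = 13.6010% − 8.49334% = +5.11%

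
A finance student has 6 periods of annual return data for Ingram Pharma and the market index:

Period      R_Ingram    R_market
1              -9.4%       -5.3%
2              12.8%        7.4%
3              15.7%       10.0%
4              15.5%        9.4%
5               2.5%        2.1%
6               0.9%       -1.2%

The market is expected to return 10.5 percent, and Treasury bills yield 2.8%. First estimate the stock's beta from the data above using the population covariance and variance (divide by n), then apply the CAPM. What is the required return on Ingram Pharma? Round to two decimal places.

15.12%

Mean R_i = (-9.4 + 12.8 + 15.7 + 15.5 + 2.5 + 0.9) / 6 = 6.3333%
Mean R_m = (-5.3 + 7.4 + 10.0 + 9.4 + 2.1 − 1.2) / 6 = 3.7333%
Σ(R_i − R̄_i)(R_m − R̄_m) = 309.5433  ⇒  Cov = 309.5433 / 6 = 51.5906
Σ(R_m − R̄_m)² = 193.4333  ⇒  Var(R_m) = 193.4333 / 6 = 32.2389
β = Cov / Var(R_m) = 51.5906 / 32.2389 = 1.6003
MRP = 10.5% − 2.8% = 7.70%
E(R) = R_f + β × MRP = 2.8% + 1.6003 × 7.7% = 15.12%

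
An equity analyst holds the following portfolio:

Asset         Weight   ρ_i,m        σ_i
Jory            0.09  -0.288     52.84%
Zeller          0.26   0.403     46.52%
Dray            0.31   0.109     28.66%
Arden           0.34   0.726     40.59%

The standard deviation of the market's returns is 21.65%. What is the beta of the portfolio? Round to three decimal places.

0.669

β_Jory = -0.288 × 52.84% / 21.65% = -0.7029
β_Zeller = 0.403 × 46.52% / 21.65% = 0.8659
β_Dray = 0.109 × 28.66% / 21.65% = 0.1443
β_Arden = 0.726 × 40.59% / 21.65% = 1.3611
β_P = Σ w_i β_i = 0.09×-0.7029 + 0.26×0.8659 + 0.31×0.1443 + 0.34×1.3611 = 0.6694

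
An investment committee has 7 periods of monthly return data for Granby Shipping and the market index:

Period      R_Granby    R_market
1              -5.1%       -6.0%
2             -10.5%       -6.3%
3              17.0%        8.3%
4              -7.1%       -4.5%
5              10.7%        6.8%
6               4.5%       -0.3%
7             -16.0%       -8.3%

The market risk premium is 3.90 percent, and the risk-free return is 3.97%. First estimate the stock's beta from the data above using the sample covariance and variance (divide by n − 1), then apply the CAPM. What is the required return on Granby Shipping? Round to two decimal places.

Mean R_i = (-5.1 − 10.5 + 17.0 − 7.1 + 10.7 + 4.5 − 16.0) / 7 = -0.9286%
Mean R_m = (-6.0 − 6.3 + 8.3 − 4.5 + 6.8 − 0.3 − 8.3) / 7 = -1.4714%
Σ(R_i − R̄_i)(R_m − R̄_m) = 464.4457  ⇒  Cov = 464.4457 / 6 = 77.4076
Σ(R_m − R̄_m)² = 264.8943  ⇒  Var(R_m) = 264.8943 / 6 = 44.1491
β = Cov / Var(R_m) = 77.4076 / 44.1491 = 1.7533
E(R) = R_f + β × MRP = 3.97% + 1.7533 × 3.90% = 10.81%

10.81%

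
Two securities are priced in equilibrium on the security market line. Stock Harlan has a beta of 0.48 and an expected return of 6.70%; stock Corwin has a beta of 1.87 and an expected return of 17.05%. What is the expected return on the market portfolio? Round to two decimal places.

10.57%

Both satisfy E(R) = R_f + β·MRP, so the slope of the SML is
MRP = (17.05% − 6.70%) / (1.87 − 0.48) = 10.35% / 1.39 = 7.4460%
R_f = E(R_Harlan) − β_Harlan·MRP = 6.70% − 0.48 × 7.4460% = 3.1259%
E(R_m) = R_f + MRP = 3.1259% + 7.4460% = 10.57%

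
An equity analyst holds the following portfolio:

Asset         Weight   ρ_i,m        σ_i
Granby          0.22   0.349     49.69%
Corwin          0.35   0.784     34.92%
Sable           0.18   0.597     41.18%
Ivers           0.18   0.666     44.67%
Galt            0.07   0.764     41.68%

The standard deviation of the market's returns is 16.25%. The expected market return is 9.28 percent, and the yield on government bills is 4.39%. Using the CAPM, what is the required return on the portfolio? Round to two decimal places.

β_Granby = 0.349 × 49.69% / 16.25% = 1.0672
β_Corwin = 0.784 × 34.92% / 16.25% = 1.6848
β_Sable = 0.597 × 41.18% / 16.25% = 1.5129
β_Ivers = 0.666 × 44.67% / 16.25% = 1.8308
β_Galt = 0.764 × 41.68% / 16.25% = 1.9596
β_P = Σ w_i β_i = 0.22×1.0672 + 0.35×1.6848 + 0.18×1.5129 + 0.18×1.8308 + 0.07×1.9596 = 1.5635
MRP = 9.28% − 4.39% = 4.89%
E(R_P) = R_f + β_P × MRP = 4.39% + 1.5635 × 4.89% = 12.04%

12.04%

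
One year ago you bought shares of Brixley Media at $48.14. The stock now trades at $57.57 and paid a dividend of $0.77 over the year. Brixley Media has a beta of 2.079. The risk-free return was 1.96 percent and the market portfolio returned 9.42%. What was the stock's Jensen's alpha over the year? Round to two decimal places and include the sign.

+3.72%

Realised HPR = (P1 + D1 − P0) / P0 = (57.57 + 0.77 − 48.14) / 48.14 = 10.20 / 48.14 = 21.1882%
MRP = 9.42% − 1.96% = 7.46%
CAPM required = R_f + β·MRP = 1.96% + 2.079 × 7.46% = 17.46934%
α = realised − required = 21.1882% − 17.46934% = +3.72%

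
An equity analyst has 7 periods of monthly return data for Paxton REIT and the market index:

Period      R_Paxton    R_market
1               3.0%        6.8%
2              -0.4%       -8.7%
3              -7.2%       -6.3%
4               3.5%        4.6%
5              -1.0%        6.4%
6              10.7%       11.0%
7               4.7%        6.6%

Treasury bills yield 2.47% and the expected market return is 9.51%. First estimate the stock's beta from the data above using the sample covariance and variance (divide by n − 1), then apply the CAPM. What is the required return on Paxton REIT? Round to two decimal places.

6.51%

Mean R_i = (3.0 − 0.4 − 7.2 + 3.5 − 1.0 + 10.7 + 4.7) / 7 = 1.9000%
Mean R_m = (6.8 − 8.7 − 6.3 + 4.6 + 6.4 + 11.0 + 6.6) / 7 = 2.9143%
Σ(R_i − R̄_i)(R_m − R̄_m) = 188.9000  ⇒  Cov = 188.9000 / 6 = 31.4833
Σ(R_m − R̄_m)² = 328.8486  ⇒  Var(R_m) = 328.8486 / 6 = 54.8081
β = Cov / Var(R_m) = 31.4833 / 54.8081 = 0.5744
MRP = 9.51% − 2.47% = 7.04%
E(R) = R_f + β × MRP = 2.47% + 0.5744 × 7.04% = 6.51%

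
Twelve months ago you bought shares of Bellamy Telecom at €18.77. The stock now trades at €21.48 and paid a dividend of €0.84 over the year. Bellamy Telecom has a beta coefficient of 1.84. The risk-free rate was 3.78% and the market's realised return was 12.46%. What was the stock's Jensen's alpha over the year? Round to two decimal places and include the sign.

Realised HPR = (P1 + D1 − P0) / P0 = (21.48 + 0.84 − 18.77) / 18.77 = 3.55 / 18.77 = 18.9132%
MRP = 12.46% − 3.78% = 8.68%
CAPM required = R_f + β·MRP = 3.78% + 1.84 × 8.68% = 19.7512%
α = realised − required = 18.9132% − 19.7512% = -0.84%

-0.84%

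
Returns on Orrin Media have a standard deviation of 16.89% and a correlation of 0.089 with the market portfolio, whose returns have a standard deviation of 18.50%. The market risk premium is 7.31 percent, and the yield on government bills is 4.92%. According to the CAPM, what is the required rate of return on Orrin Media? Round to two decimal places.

5.51%

β = ρ × σ_i / σ_m = 0.089 × 16.89% / 18.50% = 0.0813
E(R) = 4.92% + 0.0813 × 7.31% = 5.51%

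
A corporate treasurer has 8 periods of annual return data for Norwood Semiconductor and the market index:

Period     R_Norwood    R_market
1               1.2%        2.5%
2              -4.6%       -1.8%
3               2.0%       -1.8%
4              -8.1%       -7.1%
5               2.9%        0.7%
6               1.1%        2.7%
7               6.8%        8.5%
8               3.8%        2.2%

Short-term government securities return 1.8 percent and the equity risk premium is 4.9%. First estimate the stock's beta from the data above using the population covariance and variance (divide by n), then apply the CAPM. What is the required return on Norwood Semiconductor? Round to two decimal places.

Mean R_i = (1.2 − 4.6 + 2.0 − 8.1 + 2.9 + 1.1 + 6.8 + 3.8) / 8 = 0.6375%
Mean R_m = (2.5 − 1.8 − 1.8 − 7.1 + 0.7 + 2.7 + 8.5 + 2.2) / 8 = 0.7375%
Σ(R_i − R̄_i)(R_m − R̄_m) = 132.5888  ⇒  Cov = 132.5888 / 8 = 16.5736
Σ(R_m − R̄_m)² = 143.6588  ⇒  Var(R_m) = 143.6588 / 8 = 17.9574
β = Cov / Var(R_m) = 16.5736 / 17.9574 = 0.9229
E(R) = R_f + β × MRP = 1.8% + 0.9229 × 4.9% = 6.32%

6.32%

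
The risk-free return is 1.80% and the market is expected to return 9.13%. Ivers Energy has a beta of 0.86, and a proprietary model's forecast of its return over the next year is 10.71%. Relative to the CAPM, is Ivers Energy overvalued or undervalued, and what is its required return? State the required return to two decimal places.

Undervalued; required return 8.10%

MRP = 9.13% − 1.80% = 7.33%
Required return = R_f + β·MRP = 1.80% + 0.86 × 7.33% = 8.10%
Forecast 10.71% > required 8.10% → the stock plots above the SML → undervalued.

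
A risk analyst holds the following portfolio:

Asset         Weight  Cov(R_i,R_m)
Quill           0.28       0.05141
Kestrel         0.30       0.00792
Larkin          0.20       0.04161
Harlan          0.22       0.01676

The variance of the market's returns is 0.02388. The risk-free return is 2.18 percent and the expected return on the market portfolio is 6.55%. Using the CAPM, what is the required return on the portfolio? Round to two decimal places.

β_Quill = 0.05141 / 0.02388 = 2.1528
β_Kestrel = 0.00792 / 0.02388 = 0.3317
β_Larkin = 0.04161 / 0.02388 = 1.7425
β_Harlan = 0.01676 / 0.02388 = 0.7018
β_P = Σ w_i β_i = 0.28×2.1528 + 0.30×0.3317 + 0.20×1.7425 + 0.22×0.7018 = 1.2052
MRP = 6.55% − 2.18% = 4.37%
E(R_P) = R_f + β_P × MRP = 2.18% + 1.2052 × 4.37% = 7.45%

7.45%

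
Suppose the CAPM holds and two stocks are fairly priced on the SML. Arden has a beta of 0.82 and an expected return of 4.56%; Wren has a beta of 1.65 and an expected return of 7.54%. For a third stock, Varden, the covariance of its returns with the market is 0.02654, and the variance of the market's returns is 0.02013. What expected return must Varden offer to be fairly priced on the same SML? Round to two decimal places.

6.35%

MRP = (7.54% − 4.56%) / (1.65 − 0.82) = 3.5904%
R_f = 4.56% − 0.82 × 3.5904% = 1.6159%
β_Varden = Cov / Var(R_m) = 0.02654 / 0.02013 = 1.3184
E(R_Varden) = R_f + β × MRP = 1.6159% + 1.3184 × 3.5904% = 6.35%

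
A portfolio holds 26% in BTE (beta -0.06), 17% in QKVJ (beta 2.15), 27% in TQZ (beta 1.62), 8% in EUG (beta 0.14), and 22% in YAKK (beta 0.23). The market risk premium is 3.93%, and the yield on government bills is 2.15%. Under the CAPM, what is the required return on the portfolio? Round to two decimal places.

β_P = Σ w_i β_i = 0.26×-0.06 + 0.17×2.15 + 0.27×1.62 + 0.08×0.14 + 0.22×0.23 = 0.8491
E(R_P) = R_f + β_P × MRP = 2.15% + 0.8491 × 3.93% = 5.49%

5.49%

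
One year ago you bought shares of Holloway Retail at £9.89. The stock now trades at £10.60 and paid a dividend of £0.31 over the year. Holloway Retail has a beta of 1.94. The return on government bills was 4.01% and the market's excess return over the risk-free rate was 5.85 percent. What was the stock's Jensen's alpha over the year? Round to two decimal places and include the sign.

-5.05%

Realised HPR = (P1 + D1 − P0) / P0 = (10.60 + 0.31 − 9.89) / 9.89 = 1.02 / 9.89 = 10.3134%
CAPM required = R_f + β·MRP = 4.01% + 1.94 × 5.85% = 15.3590%
α = realised − required = 10.3134% − 15.3590% = -5.05%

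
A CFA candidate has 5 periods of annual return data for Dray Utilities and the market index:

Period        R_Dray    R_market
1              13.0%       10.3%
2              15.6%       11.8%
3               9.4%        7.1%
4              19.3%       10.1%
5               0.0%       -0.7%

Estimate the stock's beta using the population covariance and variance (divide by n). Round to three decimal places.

1.370

Mean R_i = (13.0 + 15.6 + 9.4 + 19.3 + 0.0) / 5 = 11.4600%
Mean R_m = (10.3 + 11.8 + 7.1 + 10.1 − 0.7) / 5 = 7.7200%
Σ(R_i − R̄_i)(R_m − R̄_m) = 137.2940  ⇒  Cov = 137.2940 / 5 = 27.4588
Σ(R_m − R̄_m)² = 100.2480  ⇒  Var(R_m) = 100.2480 / 5 = 20.0496
β = Cov / Var(R_m) = 27.4588 / 20.0496 = 1.3695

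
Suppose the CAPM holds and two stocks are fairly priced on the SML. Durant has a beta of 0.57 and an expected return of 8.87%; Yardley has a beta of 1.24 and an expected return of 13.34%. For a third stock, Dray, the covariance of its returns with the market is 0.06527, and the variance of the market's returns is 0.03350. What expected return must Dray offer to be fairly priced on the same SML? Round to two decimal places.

18.07%

MRP = (13.34% − 8.87%) / (1.24 − 0.57) = 6.6716%
R_f = 8.87% − 0.57 × 6.6716% = 5.0672%
β_Dray = Cov / Var(R_m) = 0.06527 / 0.03350 = 1.9484
E(R_Dray) = R_f + β × MRP = 5.0672% + 1.9484 × 6.6716% = 18.07%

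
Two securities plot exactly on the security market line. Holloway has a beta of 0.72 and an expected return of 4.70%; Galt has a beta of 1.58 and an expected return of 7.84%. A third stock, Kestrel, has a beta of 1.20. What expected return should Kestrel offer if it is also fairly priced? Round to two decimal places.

MRP (SML slope) = (7.84% − 4.70%) / (1.58 − 0.72) = 3.14% / 0.86 = 3.6512%
R_f (intercept) = 4.70% − 0.72 × 3.6512% = 2.0711%
E(R_Kestrel) = R_f + β × MRP = 2.0711% + 1.20 × 3.6512% = 6.45%

6.45%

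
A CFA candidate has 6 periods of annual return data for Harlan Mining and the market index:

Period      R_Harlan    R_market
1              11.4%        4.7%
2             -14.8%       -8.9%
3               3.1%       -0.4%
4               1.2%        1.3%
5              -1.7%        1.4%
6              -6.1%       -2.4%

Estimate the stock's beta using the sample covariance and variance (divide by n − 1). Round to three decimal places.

Mean R_i = (11.4 − 14.8 + 3.1 + 1.2 − 1.7 − 6.1) / 6 = -1.1500%
Mean R_m = (4.7 − 8.9 − 0.4 + 1.3 + 1.4 − 2.4) / 6 = -0.7167%
Σ(R_i − R̄_i)(R_m − R̄_m) = 192.9350  ⇒  Cov = 192.9350 / 5 = 38.5870
Σ(R_m − R̄_m)² = 107.7883  ⇒  Var(R_m) = 107.7883 / 5 = 21.5577
β = Cov / Var(R_m) = 38.5870 / 21.5577 = 1.7899

1.790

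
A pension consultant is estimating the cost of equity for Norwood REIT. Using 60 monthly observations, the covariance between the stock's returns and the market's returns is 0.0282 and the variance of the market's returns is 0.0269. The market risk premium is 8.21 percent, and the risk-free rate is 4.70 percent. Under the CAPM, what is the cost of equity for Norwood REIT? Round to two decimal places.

13.31%

β = Cov(R_i, R_m) / Var(R_m) = 0.0282 / 0.0269 = 1.0483
E(R) = R_f + β × MRP = 4.70% + 1.0483 × 8.21% = 13.31%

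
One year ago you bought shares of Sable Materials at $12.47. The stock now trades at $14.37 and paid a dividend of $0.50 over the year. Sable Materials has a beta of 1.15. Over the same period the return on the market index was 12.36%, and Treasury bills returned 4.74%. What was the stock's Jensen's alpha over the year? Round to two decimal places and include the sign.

Realised HPR = (P1 + D1 − P0) / P0 = (14.37 + 0.50 − 12.47) / 12.47 = 2.40 / 12.47 = 19.2462%
MRP = 12.36% − 4.74% = 7.62%
CAPM required = R_f + β·MRP = 4.74% + 1.15 × 7.62% = 13.5030%
α = realised − required = 19.2462% − 13.5030% = +5.74%

+5.74%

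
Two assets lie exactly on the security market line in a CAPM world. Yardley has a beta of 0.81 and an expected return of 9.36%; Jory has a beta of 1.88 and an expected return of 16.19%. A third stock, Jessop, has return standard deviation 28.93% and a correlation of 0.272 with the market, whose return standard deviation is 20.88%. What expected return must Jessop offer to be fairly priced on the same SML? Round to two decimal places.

6.60%

MRP = (16.19% − 9.36%) / (1.88 − 0.81) = 6.3832%
R_f = 9.36% − 0.81 × 6.3832% = 4.1896%
β_Jessop = ρ·σ_i/σ_m = 0.272 × 28.93 / 20.88 = 0.3769
E(R_Jessop) = R_f + β × MRP = 4.1896% + 0.3769 × 6.3832% = 6.60%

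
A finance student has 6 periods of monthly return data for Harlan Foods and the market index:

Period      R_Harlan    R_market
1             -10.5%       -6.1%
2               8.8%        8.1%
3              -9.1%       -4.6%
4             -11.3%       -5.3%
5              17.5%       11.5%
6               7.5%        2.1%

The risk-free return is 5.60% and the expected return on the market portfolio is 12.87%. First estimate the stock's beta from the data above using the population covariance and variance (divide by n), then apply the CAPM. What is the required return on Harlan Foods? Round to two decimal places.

17.18%

Mean R_i = (-10.5 + 8.8 − 9.1 − 11.3 + 17.5 + 7.5) / 6 = 0.4833%
Mean R_m = (-6.1 + 8.1 − 4.6 − 5.3 + 11.5 + 2.1) / 6 = 0.9500%
Σ(R_i − R̄_i)(R_m − R̄_m) = 451.3250  ⇒  Cov = 451.3250 / 6 = 75.2208
Σ(R_m − R̄_m)² = 283.3150  ⇒  Var(R_m) = 283.3150 / 6 = 47.2192
β = Cov / Var(R_m) = 75.2208 / 47.2192 = 1.5930
MRP = 12.87% − 5.60% = 7.27%
E(R) = R_f + β × MRP = 5.60% + 1.5930 × 7.27% = 17.18%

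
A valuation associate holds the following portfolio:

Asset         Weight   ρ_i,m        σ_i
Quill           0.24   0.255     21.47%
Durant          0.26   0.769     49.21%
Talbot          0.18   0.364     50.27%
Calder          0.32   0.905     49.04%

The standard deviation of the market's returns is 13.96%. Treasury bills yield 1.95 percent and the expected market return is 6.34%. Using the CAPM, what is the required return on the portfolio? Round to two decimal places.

10.96%

β_Quill = 0.255 × 21.47% / 13.96% = 0.3922
β_Durant = 0.769 × 49.21% / 13.96% = 2.7108
β_Talbot = 0.364 × 50.27% / 13.96% = 1.3108
β_Calder = 0.905 × 49.04% / 13.96% = 3.1792
β_P = Σ w_i β_i = 0.24×0.3922 + 0.26×2.7108 + 0.18×1.3108 + 0.32×3.1792 = 2.0522
MRP = 6.34% − 1.95% = 4.39%
E(R_P) = R_f + β_P × MRP = 1.95% + 2.0522 × 4.39% = 10.96%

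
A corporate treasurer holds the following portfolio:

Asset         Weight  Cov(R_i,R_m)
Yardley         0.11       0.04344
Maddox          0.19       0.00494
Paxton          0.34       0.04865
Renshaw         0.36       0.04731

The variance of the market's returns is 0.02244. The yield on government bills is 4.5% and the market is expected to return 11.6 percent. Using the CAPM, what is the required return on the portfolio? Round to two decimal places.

16.93%

β_Yardley = 0.04344 / 0.02244 = 1.9358
β_Maddox = 0.00494 / 0.02244 = 0.2201
β_Paxton = 0.04865 / 0.02244 = 2.1680
β_Renshaw = 0.04731 / 0.02244 = 2.1083
β_P = Σ w_i β_i = 0.11×1.9358 + 0.19×0.2201 + 0.34×2.1680 + 0.36×2.1083 = 1.7509
MRP = 11.6% − 4.5% = 7.10%
E(R_P) = R_f + β_P × MRP = 4.5% + 1.7509 × 7.1% = 16.93%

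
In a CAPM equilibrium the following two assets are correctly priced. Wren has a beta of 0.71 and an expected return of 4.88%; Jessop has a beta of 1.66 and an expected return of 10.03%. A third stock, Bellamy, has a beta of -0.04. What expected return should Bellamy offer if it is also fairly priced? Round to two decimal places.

0.81%

MRP (SML slope) = (10.03% − 4.88%) / (1.66 − 0.71) = 5.15% / 0.95 = 5.4211%
R_f (intercept) = 4.88% − 0.71 × 5.4211% = 1.0310%
E(R_Bellamy) = R_f + β × MRP = 1.0310% + -0.04 × 5.4211% = 0.81%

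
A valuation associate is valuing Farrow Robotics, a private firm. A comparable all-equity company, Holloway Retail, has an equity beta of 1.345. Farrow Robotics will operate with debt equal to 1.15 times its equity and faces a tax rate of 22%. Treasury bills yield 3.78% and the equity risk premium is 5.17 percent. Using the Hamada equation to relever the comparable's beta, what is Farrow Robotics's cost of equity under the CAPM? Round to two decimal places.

16.97%

β_L = β_U × [1 + (1 − t)(D/E)] = 1.345 × [1 + (1 − 0.22) × 1.15]
    = 1.345 × [1 + 0.78 × 1.15] = 1.345 × 1.8970 = 2.5515
E(R) = R_f + β_L × MRP = 3.78% + 2.5515 × 5.17% = 16.97%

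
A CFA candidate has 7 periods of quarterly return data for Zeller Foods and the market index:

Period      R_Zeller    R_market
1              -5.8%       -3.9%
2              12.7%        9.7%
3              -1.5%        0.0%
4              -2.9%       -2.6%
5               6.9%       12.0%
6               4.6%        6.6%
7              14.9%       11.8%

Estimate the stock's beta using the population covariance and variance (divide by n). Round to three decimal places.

1.078

Mean R_i = (-5.8 + 12.7 − 1.5 − 2.9 + 6.9 + 4.6 + 14.9) / 7 = 4.1286%
Mean R_m = (-3.9 + 9.7 + 0.0 − 2.6 + 12.0 + 6.6 + 11.8) / 7 = 4.8000%
Σ(R_i − R̄_i)(R_m − R̄_m) = 303.6100  ⇒  Cov = 303.6100 / 7 = 43.3729
Σ(R_m − R̄_m)² = 281.5800  ⇒  Var(R_m) = 281.5800 / 7 = 40.2257
β = Cov / Var(R_m) = 43.3729 / 40.2257 = 1.0782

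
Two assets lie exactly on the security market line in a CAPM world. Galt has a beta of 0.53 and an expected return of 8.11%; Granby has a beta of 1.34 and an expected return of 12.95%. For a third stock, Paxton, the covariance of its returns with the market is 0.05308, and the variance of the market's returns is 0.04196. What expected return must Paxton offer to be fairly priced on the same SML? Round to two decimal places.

12.50%

MRP = (12.95% − 8.11%) / (1.34 − 0.53) = 5.9753%
R_f = 8.11% − 0.53 × 5.9753% = 4.9431%
β_Paxton = Cov / Var(R_m) = 0.05308 / 0.04196 = 1.2650
E(R_Paxton) = R_f + β × MRP = 4.9431% + 1.2650 × 5.9753% = 12.50%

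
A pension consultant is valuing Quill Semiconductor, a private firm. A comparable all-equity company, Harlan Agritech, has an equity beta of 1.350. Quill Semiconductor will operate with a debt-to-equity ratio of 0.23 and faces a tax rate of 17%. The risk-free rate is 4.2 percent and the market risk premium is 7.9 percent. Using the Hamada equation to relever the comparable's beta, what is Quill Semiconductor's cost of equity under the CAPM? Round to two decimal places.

β_L = β_U × [1 + (1 − t)(D/E)] = 1.350 × [1 + (1 − 0.17) × 0.23]
    = 1.350 × [1 + 0.83 × 0.23] = 1.350 × 1.1909 = 1.6077
E(R) = R_f + β_L × MRP = 4.2% + 1.6077 × 7.9% = 16.90%

16.90%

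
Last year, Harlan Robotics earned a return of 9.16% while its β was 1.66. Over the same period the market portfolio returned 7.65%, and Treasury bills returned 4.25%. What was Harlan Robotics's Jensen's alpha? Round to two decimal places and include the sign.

-0.73%

Market excess return = 7.65% − 4.25% = 3.40%
CAPM benchmark = R_f + β(R_m − R_f) = 4.25% + 1.66 × 3.40% = 9.8940%
α = actual − benchmark = 9.16% − 9.8940% = -0.73%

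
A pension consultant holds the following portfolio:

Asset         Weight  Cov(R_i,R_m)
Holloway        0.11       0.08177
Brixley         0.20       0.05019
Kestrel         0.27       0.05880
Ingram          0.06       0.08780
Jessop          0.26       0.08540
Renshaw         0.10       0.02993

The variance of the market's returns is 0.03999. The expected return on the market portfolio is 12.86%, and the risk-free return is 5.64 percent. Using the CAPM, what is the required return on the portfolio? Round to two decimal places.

β_Holloway = 0.08177 / 0.03999 = 2.0448
β_Brixley = 0.05019 / 0.03999 = 1.2551
β_Kestrel = 0.05880 / 0.03999 = 1.4704
β_Ingram = 0.08780 / 0.03999 = 2.1955
β_Jessop = 0.08540 / 0.03999 = 2.1355
β_Renshaw = 0.02993 / 0.03999 = 0.7484
β_P = Σ w_i β_i = 0.11×2.0448 + 0.20×1.2551 + 0.27×1.4704 + 0.06×2.1955 + 0.26×2.1355 + 0.10×0.7484 = 1.6348
MRP = 12.86% − 5.64% = 7.22%
E(R_P) = R_f + β_P × MRP = 5.64% + 1.6348 × 7.22% = 17.44%

17.44%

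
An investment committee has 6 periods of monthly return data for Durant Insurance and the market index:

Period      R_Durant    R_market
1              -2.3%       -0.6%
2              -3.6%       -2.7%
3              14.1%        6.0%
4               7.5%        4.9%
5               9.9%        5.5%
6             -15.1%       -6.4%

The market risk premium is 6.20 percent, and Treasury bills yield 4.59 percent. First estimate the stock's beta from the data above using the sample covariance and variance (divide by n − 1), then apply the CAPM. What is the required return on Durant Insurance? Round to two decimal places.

Mean R_i = (-2.3 − 3.6 + 14.1 + 7.5 + 9.9 − 15.1) / 6 = 1.7500%
Mean R_m = (-0.6 − 2.7 + 6.0 + 4.9 + 5.5 − 6.4) / 6 = 1.1167%
Σ(R_i − R̄_i)(R_m − R̄_m) = 271.8150  ⇒  Cov = 271.8150 / 5 = 54.3630
Σ(R_m − R̄_m)² = 131.3883  ⇒  Var(R_m) = 131.3883 / 5 = 26.2777
β = Cov / Var(R_m) = 54.3630 / 26.2777 = 2.0688
E(R) = R_f + β × MRP = 4.59% + 2.0688 × 6.20% = 17.42%

17.42%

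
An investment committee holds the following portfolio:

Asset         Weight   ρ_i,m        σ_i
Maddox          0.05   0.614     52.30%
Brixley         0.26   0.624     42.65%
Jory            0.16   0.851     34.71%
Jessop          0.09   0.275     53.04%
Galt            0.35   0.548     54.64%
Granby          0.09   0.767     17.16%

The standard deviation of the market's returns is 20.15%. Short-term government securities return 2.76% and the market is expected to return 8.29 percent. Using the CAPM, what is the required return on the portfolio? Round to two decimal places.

9.96%

β_Maddox = 0.614 × 52.30% / 20.15% = 1.5937
β_Brixley = 0.624 × 42.65% / 20.15% = 1.3208
β_Jory = 0.851 × 34.71% / 20.15% = 1.4659
β_Jessop = 0.275 × 53.04% / 20.15% = 0.7239
β_Galt = 0.548 × 54.64% / 20.15% = 1.4860
β_Granby = 0.767 × 17.16% / 20.15% = 0.6532
β_P = Σ w_i β_i = 0.05×1.5937 + 0.26×1.3208 + 0.16×1.4659 + 0.09×0.7239 + 0.35×1.4860 + 0.09×0.6532 = 1.3017
MRP = 8.29% − 2.76% = 5.53%
E(R_P) = R_f + β_P × MRP = 2.76% + 1.3017 × 5.53% = 9.96%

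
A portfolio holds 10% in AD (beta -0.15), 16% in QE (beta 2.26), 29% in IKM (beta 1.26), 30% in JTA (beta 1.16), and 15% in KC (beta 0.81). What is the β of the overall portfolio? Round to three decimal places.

1.182

β_P = Σ w_i β_i = 0.10×-0.15 + 0.16×2.26 + 0.29×1.26 + 0.30×1.16 + 0.15×0.81 = 1.1815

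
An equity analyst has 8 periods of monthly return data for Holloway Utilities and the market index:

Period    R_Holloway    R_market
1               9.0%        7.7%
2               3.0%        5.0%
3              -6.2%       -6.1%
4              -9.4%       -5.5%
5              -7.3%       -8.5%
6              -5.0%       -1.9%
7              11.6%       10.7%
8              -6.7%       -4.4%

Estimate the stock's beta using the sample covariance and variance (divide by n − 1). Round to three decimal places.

1.096

Mean R_i = (9.0 + 3.0 − 6.2 − 9.4 − 7.3 − 5.0 + 11.6 − 6.7) / 8 = -1.3750%
Mean R_m = (7.7 + 5.0 − 6.1 − 5.5 − 8.5 − 1.9 + 10.7 − 4.4) / 8 = -0.3750%
Σ(R_i − R̄_i)(R_m − R̄_m) = 394.8450  ⇒  Cov = 394.8450 / 7 = 56.4064
Σ(R_m − R̄_m)² = 360.3350  ⇒  Var(R_m) = 360.3350 / 7 = 51.4764
β = Cov / Var(R_m) = 56.4064 / 51.4764 = 1.0958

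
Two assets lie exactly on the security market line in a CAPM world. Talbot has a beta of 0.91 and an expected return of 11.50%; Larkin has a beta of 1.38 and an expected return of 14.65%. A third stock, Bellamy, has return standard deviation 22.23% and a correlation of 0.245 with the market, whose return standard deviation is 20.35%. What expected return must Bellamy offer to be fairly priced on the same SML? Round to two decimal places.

MRP = (14.65% − 11.50%) / (1.38 − 0.91) = 6.7021%
R_f = 11.50% − 0.91 × 6.7021% = 5.4011%
β_Bellamy = ρ·σ_i/σ_m = 0.245 × 22.23 / 20.35 = 0.2676
E(R_Bellamy) = R_f + β × MRP = 5.4011% + 0.2676 × 6.7021% = 7.19%

7.19%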